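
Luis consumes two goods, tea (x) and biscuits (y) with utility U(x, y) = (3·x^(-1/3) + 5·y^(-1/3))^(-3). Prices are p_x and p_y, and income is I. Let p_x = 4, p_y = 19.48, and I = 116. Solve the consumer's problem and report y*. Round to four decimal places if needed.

MRS = MU_x/MU_y = (3/5)·(y/x)^(4/3). Set equal to p_x/p_y.
Hence y/x = ((5/3)·p_x/p_y)^(1/(4/3)), i.e. raised to the 0.75 power.
With the ratio pinned down, the budget gives x* = I/(p_x + p_y·(y/x)) and y* = (y/x)·x*.
Numerically y/x = 0.447445, so x* = 116/(4 + 19.48·0.447445) = 9.1222 and y* = 0.447445·9.1222 = 4.0817.

y* = 4.0817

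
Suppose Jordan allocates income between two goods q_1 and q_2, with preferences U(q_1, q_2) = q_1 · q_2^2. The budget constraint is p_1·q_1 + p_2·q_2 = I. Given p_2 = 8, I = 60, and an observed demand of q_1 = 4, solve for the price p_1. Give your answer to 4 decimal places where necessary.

MU_q_1/MU_q_2 = (q_2)/(2·q_1); tangency sets this equal to p_1/p_2.
So p_2·q_2 = 2·p_1·q_1; combined with the budget, a share 1/3 of income goes to q_1.
Demand: q_1*(p_1,p_2,I) = 1/3·I/p_1 and q_2* = 2/3·I/p_2.
Set q_1* = 4 in the demand function and solve for p_1: p_1 = 5.

p_1 = 5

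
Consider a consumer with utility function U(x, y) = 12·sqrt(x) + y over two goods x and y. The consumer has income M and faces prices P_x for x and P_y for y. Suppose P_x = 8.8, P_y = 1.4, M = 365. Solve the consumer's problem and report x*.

x* = 0.9112

Utility is quasi-linear in y; the FOC for x is 6/√x = P_x/P_y.
Thus x* = (6·P_y/P_x)² — independent of M — with the rest of income spent on y.
Plugging in: x* = (6·1.4/8.8)² = 0.9112.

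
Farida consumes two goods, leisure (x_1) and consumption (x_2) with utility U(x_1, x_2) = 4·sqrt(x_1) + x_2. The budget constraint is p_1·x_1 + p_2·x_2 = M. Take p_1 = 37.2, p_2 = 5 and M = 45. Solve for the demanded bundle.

Utility is quasi-linear in x_2; the FOC for x_1 is 2/√x_1 = p_1/p_2.
Solve: √x_1 = 2·p_2/p_1, so x_1*(p_1,p_2) = (2·p_2/p_1)², and x_2* = (M − p_1·x_1*)/p_2.
Plugging in: x_1* = (2·5/37.2)² = 0.0723, x_2* = 8.4624.

x_1* = 0.0723, x_2* = 8.4624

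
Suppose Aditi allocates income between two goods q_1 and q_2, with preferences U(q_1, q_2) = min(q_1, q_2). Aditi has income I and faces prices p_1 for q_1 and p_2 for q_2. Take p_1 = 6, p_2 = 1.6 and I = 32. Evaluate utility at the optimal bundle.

V = 4.2105

With perfect complements, no substitution: consume in ratio q_1:q_2 = 1:1.
Budget: p_1·q_1 + p_2·q_1 = I, so (p_1 + p_2)·q_1 = I.
Demand: q_1*(p_1,p_2,I) = I/(p_1 + p_2), q_2* = I/(p_1 + p_2).
Here 6 + 1.6 = 7.6, giving q_1* = 4.2105 and q_2* = 4.2105.
Utility at the optimum: U(4.2105, 4.2105) = 4.2105.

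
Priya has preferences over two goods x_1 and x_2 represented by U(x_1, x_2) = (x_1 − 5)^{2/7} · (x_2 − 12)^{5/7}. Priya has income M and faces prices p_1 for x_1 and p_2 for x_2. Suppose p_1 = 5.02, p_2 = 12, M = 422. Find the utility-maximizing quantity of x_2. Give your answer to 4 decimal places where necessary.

Substituting into the budget: x_1* = 5 + 2/7·(M − 5·p_1 − 12·p_2)/p_1, and x_2* = 12 + 5/7·(…)/p_2.
Discretionary income = 422 − 5·5.02 − 12·12 = 252.9; x_2* = 12 + 5/7·252.9/12 = 27.0536.

x_2* = 27.0536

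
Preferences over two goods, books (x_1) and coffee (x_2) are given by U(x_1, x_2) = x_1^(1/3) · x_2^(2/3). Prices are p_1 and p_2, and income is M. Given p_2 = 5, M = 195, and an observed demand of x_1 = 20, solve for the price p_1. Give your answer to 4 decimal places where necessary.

MU_x_1/MU_x_2 = (1/3·x_2)/(2/3·x_1); tangency sets this equal to p_1/p_2.
So 1/3·p_2·x_2 = 2/3·p_1·x_1; combined with the budget, a share 1/3 of income goes to x_1.
Demand: x_1*(p_1,p_2,M) = 1/3·M/p_1 and x_2* = 2/3·M/p_2.
Set x_1* = 20 in the demand function and solve for p_1: p_1 = 3.25.

p_1 = 3.25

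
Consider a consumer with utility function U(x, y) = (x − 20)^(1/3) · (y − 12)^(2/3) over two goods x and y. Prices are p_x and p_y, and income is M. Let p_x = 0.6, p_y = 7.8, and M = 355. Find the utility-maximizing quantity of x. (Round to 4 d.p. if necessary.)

Substituting into the budget: x* = 20 + 1/3·(M − 20·p_x − 12·p_y)/p_x, and y* = 12 + 2/3·(…)/p_y.
Discretionary income = 355 − 20·0.6 − 12·7.8 = 249.4; x* = 20 + 1/3·249.4/0.6 = 158.5556.

x* = 158.5556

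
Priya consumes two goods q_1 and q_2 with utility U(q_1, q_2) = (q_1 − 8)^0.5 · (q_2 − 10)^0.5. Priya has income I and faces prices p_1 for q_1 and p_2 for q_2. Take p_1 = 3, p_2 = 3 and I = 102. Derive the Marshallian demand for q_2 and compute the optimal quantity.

This is Cobb-Douglas in (q_1−8, q_2−10): tangency gives 0.5·p_2·(q_2−10) = 0.5·p_1·(q_1−8).
After buying the subsistence bundle (8, 10), a share 0.5 of the remaining income goes to q_1: q_1* = 8 + 0.5·(I − 8p_1 − 10p_2)/p_1.
Discretionary income = 102 − 8·3 − 10·3 = 48; q_2* = 10 + 0.5·48/3 = 18.

q_2* = 18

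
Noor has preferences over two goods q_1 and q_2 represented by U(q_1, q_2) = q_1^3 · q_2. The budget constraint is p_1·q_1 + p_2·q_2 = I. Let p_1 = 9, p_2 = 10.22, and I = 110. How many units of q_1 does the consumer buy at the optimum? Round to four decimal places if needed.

q_1* = 9.1667

Demand: q_1*(p_1,p_2,I) = 0.75·I/p_1 and q_2* = 0.25·I/p_2.
At p_1=9, p_2=10.22, I=110: q_1* = 0.75·110/9 = 9.1667.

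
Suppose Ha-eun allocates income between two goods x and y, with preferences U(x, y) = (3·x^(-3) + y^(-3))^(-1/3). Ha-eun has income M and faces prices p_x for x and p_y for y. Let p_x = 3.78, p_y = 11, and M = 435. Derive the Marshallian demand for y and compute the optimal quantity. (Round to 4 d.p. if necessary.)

Substitute y = (y/x)·x into the budget: x* = M/(p_x + p_y·(y/x)).
Numerically y/x = 0.581761, so x* = 435/(3.78 + 11·0.581761) = 42.7335 and y* = 0.581761·42.7335 = 24.8607.

y* = 24.8607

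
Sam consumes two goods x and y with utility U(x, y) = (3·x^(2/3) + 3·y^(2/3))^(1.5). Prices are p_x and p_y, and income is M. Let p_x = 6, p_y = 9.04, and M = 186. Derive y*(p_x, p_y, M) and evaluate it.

With the ratio pinned down, the budget gives x* = M/(p_x + p_y·(y/x)) and y* = (y/x)·x*.
Numerically y/x = 0.292381, so x* = 186/(6 + 9.04·0.292381) = 21.52 and y* = 0.292381·21.52 = 6.292.

y* = 6.292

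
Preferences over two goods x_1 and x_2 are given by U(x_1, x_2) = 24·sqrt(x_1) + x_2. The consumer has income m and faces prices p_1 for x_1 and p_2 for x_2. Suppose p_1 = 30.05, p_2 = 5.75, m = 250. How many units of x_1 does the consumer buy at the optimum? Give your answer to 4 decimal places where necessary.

x_1* = 5.2724

Utility is quasi-linear in x_2; the FOC for x_1 is 12/√x_1 = p_1/p_2.
Solve: √x_1 = 12·p_2/p_1, so x_1*(p_1,p_2) = (12·p_2/p_1)², and x_2* = (m − p_1·x_1*)/p_2.
Plugging in: x_1* = (12·5.75/30.05)² = 5.2724.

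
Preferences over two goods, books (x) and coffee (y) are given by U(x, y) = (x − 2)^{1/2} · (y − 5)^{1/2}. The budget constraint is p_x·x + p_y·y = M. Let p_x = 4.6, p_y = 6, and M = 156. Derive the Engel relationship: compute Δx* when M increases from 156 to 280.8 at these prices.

Δx* = 13.5652

Discretionary income = 156 − 2·4.6 − 5·6 = 116.8; x* = 2 + 0.5·116.8/4.6 = 14.6957.
At M' = 280.8: x* = 28.2609. Change: 28.2609 − 14.6957 = 13.5652.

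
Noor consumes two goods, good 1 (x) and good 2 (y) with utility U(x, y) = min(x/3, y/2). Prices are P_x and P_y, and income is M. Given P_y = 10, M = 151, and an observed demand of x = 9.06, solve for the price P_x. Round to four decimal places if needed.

P_x = 10

With perfect complements, no substitution: consume in ratio x:y = 3:2.
Budget: P_x·x + P_y·(2/3)·x = M, so (3·P_x + 2·P_y)·x = 3·M.
Demand: x*(P_x,P_y,M) = 3·M/(3·P_x + 2·P_y), y* = 2·M/(3·P_x + 2·P_y).
Set x* = 9.06 in the demand function and solve for P_x: P_x = 10.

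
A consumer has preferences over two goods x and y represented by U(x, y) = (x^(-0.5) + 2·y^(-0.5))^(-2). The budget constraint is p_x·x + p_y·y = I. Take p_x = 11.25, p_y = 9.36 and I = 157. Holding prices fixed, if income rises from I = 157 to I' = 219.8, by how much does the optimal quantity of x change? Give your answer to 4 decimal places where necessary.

Δx* = 2.2392

MU_x ∝ x^(-1.5), MU_y ∝ 2·y^(-1.5), so MRS = (1/2)·(y/x)^(1.5) = p_x/p_y.
Hence y/x = (2·p_x/p_y)^(1/(1.5)), i.e. raised to the 2/3 power.
With the ratio pinned down, the budget gives x* = I/(p_x + p_y·(y/x)) and y* = (y/x)·x*.
Numerically y/x = 1.794477, so x* = 157/(11.25 + 9.36·1.794477) = 5.5979.
At I' = 219.8: x* = 7.837. Change: 7.837 − 5.5979 = 2.2392.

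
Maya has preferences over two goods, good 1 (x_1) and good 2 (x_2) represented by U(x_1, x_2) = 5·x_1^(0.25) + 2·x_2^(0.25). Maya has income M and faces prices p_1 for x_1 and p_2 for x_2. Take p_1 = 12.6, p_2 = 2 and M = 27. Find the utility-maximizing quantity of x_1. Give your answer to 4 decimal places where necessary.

x_1* = 1.3876

From the CES first-order condition, (5/2)·(x_2/x_1)^(0.75) = p_1/p_2.
Solve for the ratio: x_2/x_1 = [(2/5)·p_1/p_2]^(4/3).
With the ratio pinned down, the budget gives x_1* = M/(p_1 + p_2·(x_2/x_1)) and x_2* = (x_2/x_1)·x_1*.
Numerically x_2/x_1 = 3.429262, so x_1* = 27/(12.6 + 2·3.429262) = 1.3876.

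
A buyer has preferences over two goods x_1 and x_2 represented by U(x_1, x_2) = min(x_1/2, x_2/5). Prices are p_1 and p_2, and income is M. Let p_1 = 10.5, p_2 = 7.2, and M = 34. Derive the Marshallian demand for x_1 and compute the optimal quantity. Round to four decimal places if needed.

x_1* = 1.193

Here 2·10.5 + 5·7.2 = 57, giving x_1* = 1.193.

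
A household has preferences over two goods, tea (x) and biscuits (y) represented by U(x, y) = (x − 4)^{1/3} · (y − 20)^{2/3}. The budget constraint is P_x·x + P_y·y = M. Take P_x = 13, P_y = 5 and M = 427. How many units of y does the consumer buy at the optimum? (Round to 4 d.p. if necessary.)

Discretionary income = 427 − 4·13 − 20·5 = 275; y* = 20 + 2/3·275/5 = 56.6667.

y* = 56.6667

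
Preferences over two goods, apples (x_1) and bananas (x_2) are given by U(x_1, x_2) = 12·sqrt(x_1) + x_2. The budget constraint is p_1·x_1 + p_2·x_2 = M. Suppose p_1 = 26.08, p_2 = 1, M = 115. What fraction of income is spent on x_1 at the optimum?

share on x_1 = 0.012

Plugging in: x_1* = (6·1/26.08)² = 0.0529, x_2* = 113.6196.
Expenditure on x_1: 26.08·0.0529 = 1.3804; share = 0.012.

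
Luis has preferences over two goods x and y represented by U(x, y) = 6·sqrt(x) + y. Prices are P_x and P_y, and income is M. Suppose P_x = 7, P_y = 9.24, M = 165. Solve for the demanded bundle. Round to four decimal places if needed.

Set MRS = P_x/P_y: 3·x^(−1/2) = P_x/P_y.
Solve: √x = 3·P_y/P_x, so x*(P_x,P_y) = (3·P_y/P_x)², and y* = (M − P_x·x*)/P_y.
Plugging in: x* = (3·9.24/7)² = 15.6816, y* = 5.9771.

x* = 15.6816, y* = 5.9771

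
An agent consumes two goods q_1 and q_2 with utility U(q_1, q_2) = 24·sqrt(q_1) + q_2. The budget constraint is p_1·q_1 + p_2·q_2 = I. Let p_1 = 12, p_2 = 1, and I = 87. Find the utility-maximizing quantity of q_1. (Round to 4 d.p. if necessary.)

MU_q_1 = 12/√q_1, MU_q_2 = 1. Tangency: 12/√q_1 = p_1/p_2.
Thus q_1* = (12·p_2/p_1)² — independent of I — with the rest of income spent on q_2.
Plugging in: q_1* = (12·1/12)² = 1.

q_1* = 1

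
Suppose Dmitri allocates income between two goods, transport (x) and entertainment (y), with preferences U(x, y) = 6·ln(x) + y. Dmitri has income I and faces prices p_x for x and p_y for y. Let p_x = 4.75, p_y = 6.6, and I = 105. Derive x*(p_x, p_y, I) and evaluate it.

x* = 8.3368

So x*(p_x,p_y) = 6·p_y/p_x, independent of income; and y* = (I − 6·p_y)/p_y.
At the given prices: x* = 6·6.6/4.75 = 8.3368.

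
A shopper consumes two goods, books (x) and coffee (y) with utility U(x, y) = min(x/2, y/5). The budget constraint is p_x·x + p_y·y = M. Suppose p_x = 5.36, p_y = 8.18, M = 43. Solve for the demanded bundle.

With perfect complements, no substitution: consume in ratio x:y = 2:5.
Budget: p_x·x + p_y·(5/2)·x = M, so (2·p_x + 5·p_y)·x = 2·M.
Demand: x*(p_x,p_y,M) = 2·M/(2·p_x + 5·p_y), y* = 5·M/(2·p_x + 5·p_y).
Here 2·5.36 + 5·8.18 = 51.62, giving x* = 1.666 and y* = 4.1651.

x* = 1.666, y* = 4.1651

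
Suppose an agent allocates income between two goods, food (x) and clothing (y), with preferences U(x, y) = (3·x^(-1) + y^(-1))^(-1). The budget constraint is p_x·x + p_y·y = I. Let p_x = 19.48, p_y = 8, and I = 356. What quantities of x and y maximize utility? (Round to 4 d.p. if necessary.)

x* = 13.3396, y* = 12.018

MU_x ∝ 3·x^(-2), MU_y ∝ y^(-2), so MRS = 3·(y/x)^(2) = p_x/p_y.
Solve for the ratio: y/x = [(1/3)·p_x/p_y]^(0.5).
With the ratio pinned down, the budget gives x* = I/(p_x + p_y·(y/x)) and y* = (y/x)·x*.
Numerically y/x = 0.900925, so x* = 356/(19.48 + 8·0.900925) = 13.3396 and y* = 0.900925·13.3396 = 12.018.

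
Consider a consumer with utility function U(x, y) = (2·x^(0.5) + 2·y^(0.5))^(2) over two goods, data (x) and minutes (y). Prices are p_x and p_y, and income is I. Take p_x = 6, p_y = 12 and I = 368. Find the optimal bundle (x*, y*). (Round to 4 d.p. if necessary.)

MRS = MU_x/MU_y = (y/x)^(0.5). Set equal to p_x/p_y.
Hence y/x = (p_x/p_y)^(1/(0.5)), i.e. raised to the 2 power.
With the ratio pinned down, the budget gives x* = I/(p_x + p_y·(y/x)) and y* = (y/x)·x*.
Numerically y/x = 0.25, so x* = 368/(6 + 12·0.25) = 40.8889 and y* = 0.25·40.8889 = 10.2222.

x* = 40.8889, y* = 10.2222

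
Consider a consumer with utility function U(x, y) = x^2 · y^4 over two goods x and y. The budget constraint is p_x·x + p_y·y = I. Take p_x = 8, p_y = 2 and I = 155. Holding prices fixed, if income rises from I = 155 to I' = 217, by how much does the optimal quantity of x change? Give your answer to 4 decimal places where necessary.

Δx* = 2.5833

Tangency: MRS = (1/2)·y/x = p_x/p_y.
So 2·p_y·y = 4·p_x·x; combined with the budget, a share 1/3 of income goes to x.
Demand: x*(p_x,p_y,I) = 1/3·I/p_x and y* = 2/3·I/p_y.
At p_x=8, p_y=2, I=155: x* = 1/3·155/8 = 6.4583.
At I' = 217: x* = 9.0417. Change: 9.0417 − 6.4583 = 2.5833.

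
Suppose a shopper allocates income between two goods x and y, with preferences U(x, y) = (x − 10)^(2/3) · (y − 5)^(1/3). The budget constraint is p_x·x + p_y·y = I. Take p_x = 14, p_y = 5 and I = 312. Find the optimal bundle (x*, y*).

x* = 17, y* = 14.8

After buying the subsistence bundle (10, 5), a share 2/3 of the remaining income goes to x: x* = 10 + 2/3·(I − 10p_x − 5p_y)/p_x.
Discretionary income = 312 − 10·14 − 5·5 = 147; x* = 10 + 2/3·147/14 = 17; y* = 5 + 1/3·147/5 = 14.8.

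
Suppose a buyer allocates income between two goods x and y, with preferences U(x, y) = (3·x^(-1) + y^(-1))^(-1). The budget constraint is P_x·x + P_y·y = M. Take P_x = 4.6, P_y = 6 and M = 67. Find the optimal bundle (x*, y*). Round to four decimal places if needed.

x* = 8.7775, y* = 4.4372

MU_x ∝ 3·x^(-2), MU_y ∝ y^(-2), so MRS = 3·(y/x)^(2) = P_x/P_y.
Solve for the ratio: y/x = [(1/3)·P_x/P_y]^(0.5).
With the ratio pinned down, the budget gives x* = M/(P_x + P_y·(y/x)) and y* = (y/x)·x*.
Numerically y/x = 0.505525, so x* = 67/(4.6 + 6·0.505525) = 8.7775 and y* = 0.505525·8.7775 = 4.4372.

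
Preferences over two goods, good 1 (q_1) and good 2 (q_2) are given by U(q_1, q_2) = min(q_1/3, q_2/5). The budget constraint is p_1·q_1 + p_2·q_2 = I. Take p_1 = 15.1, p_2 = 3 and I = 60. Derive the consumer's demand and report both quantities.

Leontief preferences: the optimum is at the kink where q_1/3 = q_2/5, i.e. q_2 = (5/3)·q_1.
Budget: p_1·q_1 + p_2·(5/3)·q_1 = I, so (3·p_1 + 5·p_2)·q_1 = 3·I.
Demand: q_1*(p_1,p_2,I) = 3·I/(3·p_1 + 5·p_2), q_2* = 5·I/(3·p_1 + 5·p_2).
Here 3·15.1 + 5·3 = 60.3, giving q_1* = 2.9851 and q_2* = 4.9751.

q_1* = 2.9851, q_2* = 4.9751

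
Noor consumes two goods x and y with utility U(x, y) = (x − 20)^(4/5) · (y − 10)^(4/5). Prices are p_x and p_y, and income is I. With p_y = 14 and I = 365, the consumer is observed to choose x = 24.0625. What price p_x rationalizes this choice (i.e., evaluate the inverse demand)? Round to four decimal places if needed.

p_x = 8

MRS = (y−10)/(x−20). Tangency with p_x/p_y gives y−10 = (p_x/p_y)·(x−20).
Substituting into the budget: x* = 20 + 0.5·(I − 20·p_x − 10·p_y)/p_x, and y* = 10 + 0.5·(…)/p_y.
Set x* = 24.0625 in the demand function and solve for p_x: p_x = 8.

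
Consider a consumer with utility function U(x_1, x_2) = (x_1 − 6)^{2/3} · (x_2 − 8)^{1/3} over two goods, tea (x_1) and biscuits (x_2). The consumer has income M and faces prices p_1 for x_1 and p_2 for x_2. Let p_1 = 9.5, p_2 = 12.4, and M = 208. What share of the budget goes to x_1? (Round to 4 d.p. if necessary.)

Substituting into the budget: x_1* = 6 + 2/3·(M − 6·p_1 − 8·p_2)/p_1, and x_2* = 8 + 1/3·(…)/p_2.
Discretionary income = 208 − 6·9.5 − 8·12.4 = 51.8; x_1* = 6 + 2/3·51.8/9.5 = 9.6351; x_2* = 8 + 1/3·51.8/12.4 = 9.3925.
Expenditure on x_1: 9.5·9.6351 = 91.5333; share = 0.4401.

share on x_1 = 0.4401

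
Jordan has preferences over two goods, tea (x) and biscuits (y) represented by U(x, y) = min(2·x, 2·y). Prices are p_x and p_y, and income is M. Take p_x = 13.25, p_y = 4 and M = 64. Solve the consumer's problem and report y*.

With perfect complements, no substitution: consume in ratio x:y = 2:2.
Budget: p_x·x + p_y·x = M, so (2·p_x + 2·p_y)·x = 2·M.
Demand: x*(p_x,p_y,M) = 2·M/(2·p_x + 2·p_y), y* = 2·M/(2·p_x + 2·p_y).
Here 2·13.25 + 2·4 = 34.5, giving y* = 3.7101.

y* = 3.7101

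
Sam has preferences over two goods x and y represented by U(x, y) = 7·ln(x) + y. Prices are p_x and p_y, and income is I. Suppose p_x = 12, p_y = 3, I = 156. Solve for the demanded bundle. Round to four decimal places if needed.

x* = 1.75, y* = 45

Set MRS = p_x/p_y: (7/x)/1 = p_x/p_y.
So x*(p_x,p_y) = 7·p_y/p_x, independent of income; and y* = (I − 7·p_y)/p_y.
At the given prices: x* = 7·3/12 = 1.75, and y* = 45.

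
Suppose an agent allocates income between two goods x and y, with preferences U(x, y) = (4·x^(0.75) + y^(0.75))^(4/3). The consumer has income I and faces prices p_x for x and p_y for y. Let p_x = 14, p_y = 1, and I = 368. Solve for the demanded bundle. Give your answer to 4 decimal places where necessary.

From the CES first-order condition, 4·(y/x)^(0.25) = p_x/p_y.
Hence y/x = ((1/4)·p_x/p_y)^(1/(0.25)), i.e. raised to the 4 power.
With the ratio pinned down, the budget gives x* = I/(p_x + p_y·(y/x)) and y* = (y/x)·x*.
Numerically y/x = 150.0625, so x* = 368/(14 + 1·150.0625) = 2.243 and y* = 150.0625·2.243 = 336.5973.

x* = 2.243, y* = 336.5973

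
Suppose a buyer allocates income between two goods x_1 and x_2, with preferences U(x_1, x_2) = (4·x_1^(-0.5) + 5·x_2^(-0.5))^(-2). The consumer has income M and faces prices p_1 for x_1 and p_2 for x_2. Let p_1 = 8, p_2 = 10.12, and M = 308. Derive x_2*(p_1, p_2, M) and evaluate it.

With the ratio pinned down, the budget gives x_1* = M/(p_1 + p_2·(x_2/x_1)) and x_2* = (x_2/x_1)·x_1*.
Numerically x_2/x_1 = 0.992079, so x_1* = 308/(8 + 10.12·0.992079) = 17.0733 and x_2* = 0.992079·17.0733 = 16.9381.

x_2* = 16.9381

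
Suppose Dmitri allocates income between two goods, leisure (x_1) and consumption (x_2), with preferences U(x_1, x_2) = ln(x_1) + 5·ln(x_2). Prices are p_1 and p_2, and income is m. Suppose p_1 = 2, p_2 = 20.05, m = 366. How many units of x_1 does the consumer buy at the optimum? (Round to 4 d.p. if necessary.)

At p_1=2, p_2=20.05, m=366: x_1* = 1/6·366/2 = 30.5.

x_1* = 30.5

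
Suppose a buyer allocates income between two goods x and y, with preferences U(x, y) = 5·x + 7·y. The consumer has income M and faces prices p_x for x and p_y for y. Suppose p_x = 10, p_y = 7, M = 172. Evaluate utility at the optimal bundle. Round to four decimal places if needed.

Perfect substitutes: compare marginal utility per dollar. 5/p_x vs 7/p_y → 0.5 vs 1.
y gives more utility per dollar, so spend all income on y: y* = M/p_y, x* = 0.
Numerically: x* = 0, y* = 24.5714.
Utility at the optimum: U(0, 24.5714) = 172.

V = 172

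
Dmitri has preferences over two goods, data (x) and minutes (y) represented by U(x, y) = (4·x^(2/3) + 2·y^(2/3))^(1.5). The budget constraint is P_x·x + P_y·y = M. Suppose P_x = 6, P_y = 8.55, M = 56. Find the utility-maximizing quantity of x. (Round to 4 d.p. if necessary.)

From the CES first-order condition, 2·(y/x)^(1/3) = P_x/P_y.
Hence y/x = ((1/2)·P_x/P_y)^(1/(1/3)), i.e. raised to the 3 power.
Substitute y = (y/x)·x into the budget: x* = M/(P_x + P_y·(y/x)).
Numerically y/x = 0.043198, so x* = 56/(6 + 8.55·0.043198) = 8.7921.

x* = 8.7921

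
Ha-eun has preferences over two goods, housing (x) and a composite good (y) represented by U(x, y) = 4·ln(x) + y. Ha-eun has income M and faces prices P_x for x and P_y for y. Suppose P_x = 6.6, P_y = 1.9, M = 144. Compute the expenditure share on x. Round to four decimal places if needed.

MU_x = 4/x, MU_y = 1. Tangency: 4/x = P_x/P_y.
So x*(P_x,P_y) = 4·P_y/P_x, independent of income; and y* = (M − 4·P_y)/P_y.
At the given prices: x* = 4·1.9/6.6 = 1.1515, and y* = 71.7895.
Expenditure on x: 6.6·1.1515 = 7.6; share = 0.0528.

share on x = 0.0528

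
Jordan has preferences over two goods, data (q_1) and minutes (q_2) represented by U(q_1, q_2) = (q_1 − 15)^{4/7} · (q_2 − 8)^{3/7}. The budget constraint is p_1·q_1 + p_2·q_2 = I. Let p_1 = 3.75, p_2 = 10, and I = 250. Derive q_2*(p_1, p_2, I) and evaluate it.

MRS = (4/3)·(q_2−8)/(q_1−15). Tangency with p_1/p_2 gives q_2−8 = (3/4)·(p_1/p_2)·(q_1−15).
After buying the subsistence bundle (15, 8), a share 4/7 of the remaining income goes to q_1: q_1* = 15 + 4/7·(I − 15p_1 − 8p_2)/p_1.
Discretionary income = 250 − 15·3.75 − 8·10 = 113.75; q_2* = 8 + 3/7·113.75/10 = 12.875.

q_2* = 12.875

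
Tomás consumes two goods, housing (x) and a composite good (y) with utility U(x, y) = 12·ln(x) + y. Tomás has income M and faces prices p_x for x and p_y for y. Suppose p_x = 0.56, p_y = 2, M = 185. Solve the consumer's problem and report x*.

Set MRS = p_x/p_y: (12/x)/1 = p_x/p_y.
So x*(p_x,p_y) = 12·p_y/p_x, independent of income; and y* = (M − 12·p_y)/p_y.
At the given prices: x* = 12·2/0.56 = 42.8571.

x* = 42.8571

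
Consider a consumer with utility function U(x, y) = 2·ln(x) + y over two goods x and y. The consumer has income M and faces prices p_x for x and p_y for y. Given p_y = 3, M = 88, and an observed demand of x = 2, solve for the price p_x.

p_x = 3

MU_x = 2/x, MU_y = 1. Tangency: 2/x = p_x/p_y.
So x*(p_x,p_y) = 2·p_y/p_x, independent of income; and y* = (M − 2·p_y)/p_y.
Set x* = 2 in the demand function and solve for p_x: p_x = 3.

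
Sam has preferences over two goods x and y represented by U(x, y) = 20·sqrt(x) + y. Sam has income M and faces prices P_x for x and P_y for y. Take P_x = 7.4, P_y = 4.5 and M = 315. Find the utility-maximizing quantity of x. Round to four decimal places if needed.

Utility is quasi-linear in y; the FOC for x is 10/√x = P_x/P_y.
Solve: √x = 10·P_y/P_x, so x*(P_x,P_y) = (10·P_y/P_x)², and y* = (M − P_x·x*)/P_y.
Plugging in: x* = (10·4.5/7.4)² = 36.9795.

x* = 36.9795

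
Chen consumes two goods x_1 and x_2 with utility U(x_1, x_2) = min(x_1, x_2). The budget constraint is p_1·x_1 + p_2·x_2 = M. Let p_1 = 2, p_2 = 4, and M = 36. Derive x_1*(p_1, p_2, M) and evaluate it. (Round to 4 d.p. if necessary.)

x_1* = 6

With perfect complements, no substitution: consume in ratio x_1:x_2 = 1:1.
Budget: p_1·x_1 + p_2·x_1 = M, so (p_1 + p_2)·x_1 = M.
Demand: x_1*(p_1,p_2,M) = M/(p_1 + p_2), x_2* = M/(p_1 + p_2).
Here 2 + 4 = 6, giving x_1* = 6.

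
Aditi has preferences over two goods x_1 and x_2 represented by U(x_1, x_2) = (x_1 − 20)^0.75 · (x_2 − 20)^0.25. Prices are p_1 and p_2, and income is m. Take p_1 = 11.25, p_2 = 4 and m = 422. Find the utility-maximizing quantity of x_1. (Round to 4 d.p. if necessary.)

MRS = 3·(x_2−20)/(x_1−20). Tangency with p_1/p_2 gives x_2−20 = (1/3)·(p_1/p_2)·(x_1−20).
After buying the subsistence bundle (20, 20), a share 0.75 of the remaining income goes to x_1: x_1* = 20 + 0.75·(m − 20p_1 − 20p_2)/p_1.
Discretionary income = 422 − 20·11.25 − 20·4 = 117; x_1* = 20 + 0.75·117/11.25 = 27.8.

x_1* = 27.8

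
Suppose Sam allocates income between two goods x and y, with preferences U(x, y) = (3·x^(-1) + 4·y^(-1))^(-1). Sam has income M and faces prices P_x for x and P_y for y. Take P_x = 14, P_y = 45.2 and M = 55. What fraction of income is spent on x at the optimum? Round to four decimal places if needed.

share on x = 0.3252

MRS = MU_x/MU_y = (3/4)·(y/x)^(2). Set equal to P_x/P_y.
Solve for the ratio: y/x = [(4/3)·P_x/P_y]^(0.5).
With the ratio pinned down, the budget gives x* = M/(P_x + P_y·(y/x)) and y* = (y/x)·x*.
Numerically y/x = 0.642635, so x* = 55/(14 + 45.2·0.642635) = 1.2777 and y* = 0.642635·1.2777 = 0.8211.
Expenditure on x: 14·1.2777 = 17.8874; share = 0.3252.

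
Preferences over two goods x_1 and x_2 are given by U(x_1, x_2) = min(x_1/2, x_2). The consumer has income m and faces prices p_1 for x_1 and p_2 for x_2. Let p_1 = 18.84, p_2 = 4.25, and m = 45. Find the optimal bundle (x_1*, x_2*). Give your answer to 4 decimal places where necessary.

Leontief preferences: the optimum is at the kink where x_1/2 = x_2/1, i.e. x_2 = (1/2)·x_1.
Budget: p_1·x_1 + p_2·(1/2)·x_1 = m, so (2·p_1 + p_2)·x_1 = 2·m.
Demand: x_1*(p_1,p_2,m) = 2·m/(2·p_1 + p_2), x_2* = m/(2·p_1 + p_2).
Here 2·18.84 + 4.25 = 41.93, giving x_1* = 2.1464 and x_2* = 1.0732.

x_1* = 2.1464, x_2* = 1.0732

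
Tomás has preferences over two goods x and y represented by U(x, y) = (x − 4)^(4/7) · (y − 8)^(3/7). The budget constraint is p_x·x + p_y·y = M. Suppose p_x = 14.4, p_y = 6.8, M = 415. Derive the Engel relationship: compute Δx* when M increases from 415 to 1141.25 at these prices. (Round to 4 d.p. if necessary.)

Δx* = 28.8194

Let x' = x−4, y' = y−8. MRS = (4/3)·y'/x' = p_x/p_y.
Substituting into the budget: x* = 4 + 4/7·(M − 4·p_x − 8·p_y)/p_x, and y* = 8 + 3/7·(…)/p_y.
Discretionary income = 415 − 4·14.4 − 8·6.8 = 303; x* = 4 + 4/7·303/14.4 = 16.0238.
At M' = 1141.25: x* = 44.8433. Change: 44.8433 − 16.0238 = 28.8194.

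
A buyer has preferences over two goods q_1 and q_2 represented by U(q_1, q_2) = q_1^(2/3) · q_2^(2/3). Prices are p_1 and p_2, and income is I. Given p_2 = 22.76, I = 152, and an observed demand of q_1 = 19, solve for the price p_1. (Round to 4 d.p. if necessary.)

The MRS is q_2/q_1. Set MRS = p_1/p_2.
Rearranging, p_2·q_2 = p_1·q_1. Substituting into the budget gives p_1·q_1·(1 + 1) = I.
Demand: q_1*(p_1,p_2,I) = 0.5·I/p_1 and q_2* = 0.5·I/p_2.
Set q_1* = 19 in the demand function and solve for p_1: p_1 = 4.

p_1 = 4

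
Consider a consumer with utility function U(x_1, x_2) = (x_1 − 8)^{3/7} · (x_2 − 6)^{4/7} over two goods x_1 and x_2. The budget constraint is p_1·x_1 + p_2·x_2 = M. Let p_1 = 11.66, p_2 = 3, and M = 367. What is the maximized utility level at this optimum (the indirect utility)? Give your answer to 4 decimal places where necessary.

MRS = (3/4)·(x_2−6)/(x_1−8). Tangency with p_1/p_2 gives x_2−6 = (4/3)·(p_1/p_2)·(x_1−8).
Substituting into the budget: x_1* = 8 + 3/7·(M − 8·p_1 − 6·p_2)/p_1, and x_2* = 6 + 4/7·(…)/p_2.
Discretionary income = 367 − 8·11.66 − 6·3 = 255.72; x_1* = 8 + 3/7·255.72/11.66 = 17.3992; x_2* = 6 + 4/7·255.72/3 = 54.7086.
Utility at the optimum: U(17.3992, 54.7086) = 24.0649.

V = 24.0649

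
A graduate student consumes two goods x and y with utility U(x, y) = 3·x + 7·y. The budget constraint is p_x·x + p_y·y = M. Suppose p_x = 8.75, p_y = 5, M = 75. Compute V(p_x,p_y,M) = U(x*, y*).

V = 105

Perfect substitutes: compare marginal utility per dollar. 3/p_x vs 7/p_y → 0.3429 vs 1.4.
y gives more utility per dollar, so spend all income on y: y* = M/p_y, x* = 0.
Numerically: x* = 0, y* = 15.
Utility at the optimum: U(0, 15) = 105.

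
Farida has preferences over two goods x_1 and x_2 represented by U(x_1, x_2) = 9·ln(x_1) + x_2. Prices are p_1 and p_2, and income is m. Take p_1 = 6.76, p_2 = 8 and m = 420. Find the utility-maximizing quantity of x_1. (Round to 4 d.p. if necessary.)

x_1* = 10.6509

Set MRS = p_1/p_2: (9/x_1)/1 = p_1/p_2.
So x_1*(p_1,p_2) = 9·p_2/p_1, independent of income; and x_2* = (m − 9·p_2)/p_2.
At the given prices: x_1* = 9·8/6.76 = 10.6509.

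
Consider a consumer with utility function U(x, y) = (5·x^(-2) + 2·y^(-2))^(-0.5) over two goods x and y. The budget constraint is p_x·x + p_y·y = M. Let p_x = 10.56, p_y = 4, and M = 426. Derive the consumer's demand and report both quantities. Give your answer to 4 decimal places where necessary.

x* = 29.1117, y* = 29.6452

MRS = MU_x/MU_y = (5/2)·(y/x)^(3). Set equal to p_x/p_y.
Solve for the ratio: y/x = [(2/5)·p_x/p_y]^(1/3).
With the ratio pinned down, the budget gives x* = M/(p_x + p_y·(y/x)) and y* = (y/x)·x*.
Numerically y/x = 1.018329, so x* = 426/(10.56 + 4·1.018329) = 29.1117 and y* = 1.018329·29.1117 = 29.6452.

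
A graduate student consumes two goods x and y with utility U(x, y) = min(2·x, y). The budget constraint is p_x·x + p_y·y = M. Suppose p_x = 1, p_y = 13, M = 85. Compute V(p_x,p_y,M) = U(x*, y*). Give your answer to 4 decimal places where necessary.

With perfect complements, no substitution: consume in ratio x:y = 1:2.
Budget: p_x·x + p_y·2·x = M, so (p_x + 2·p_y)·x = M.
Demand: x*(p_x,p_y,M) = M/(p_x + 2·p_y), y* = 2·M/(p_x + 2·p_y).
Here 1 + 2·13 = 27, giving x* = 3.1481 and y* = 6.2963.
Utility at the optimum: U(3.1481, 6.2963) = 6.2963.

V = 6.2963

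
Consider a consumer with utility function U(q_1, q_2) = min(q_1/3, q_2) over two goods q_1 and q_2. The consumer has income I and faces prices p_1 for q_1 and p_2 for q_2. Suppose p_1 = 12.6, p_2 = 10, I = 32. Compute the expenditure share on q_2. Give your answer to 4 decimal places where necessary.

share on q_2 = 0.2092

Demand: q_1*(p_1,p_2,I) = 3·I/(3·p_1 + p_2), q_2* = I/(3·p_1 + p_2).
Here 3·12.6 + 10 = 47.8, giving q_1* = 2.0084 and q_2* = 0.6695.
Expenditure on q_2: 10·0.6695 = 6.6946; share = 0.2092.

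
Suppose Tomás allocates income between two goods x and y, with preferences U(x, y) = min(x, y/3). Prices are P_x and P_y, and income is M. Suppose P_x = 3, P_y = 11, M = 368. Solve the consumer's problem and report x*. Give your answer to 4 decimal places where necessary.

Leontief preferences: the optimum is at the kink where x/1 = y/3, i.e. y = 3·x.
Budget: P_x·x + P_y·3·x = M, so (P_x + 3·P_y)·x = M.
Demand: x*(P_x,P_y,M) = M/(P_x + 3·P_y), y* = 3·M/(P_x + 3·P_y).
Here 3 + 3·11 = 36, giving x* = 10.2222.

x* = 10.2222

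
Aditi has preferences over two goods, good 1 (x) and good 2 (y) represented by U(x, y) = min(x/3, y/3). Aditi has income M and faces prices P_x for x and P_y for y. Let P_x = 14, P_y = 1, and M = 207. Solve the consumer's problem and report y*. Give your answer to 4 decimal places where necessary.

y* = 13.8

Leontief preferences: the optimum is at the kink where x/3 = y/3, i.e. y = x.
Budget: P_x·x + P_y·x = M, so (3·P_x + 3·P_y)·x = 3·M.
Demand: x*(P_x,P_y,M) = 3·M/(3·P_x + 3·P_y), y* = 3·M/(3·P_x + 3·P_y).
Here 3·14 + 3·1 = 45, giving y* = 13.8.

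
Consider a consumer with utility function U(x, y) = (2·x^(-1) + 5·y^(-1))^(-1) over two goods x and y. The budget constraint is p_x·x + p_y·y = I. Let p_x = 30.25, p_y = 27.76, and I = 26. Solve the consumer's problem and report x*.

From the CES first-order condition, (2/5)·(y/x)^(2) = p_x/p_y.
Solve for the ratio: y/x = [(5/2)·p_x/p_y]^(0.5).
With the ratio pinned down, the budget gives x* = I/(p_x + p_y·(y/x)) and y* = (y/x)·x*.
Numerically y/x = 1.650528, so x* = 26/(30.25 + 27.76·1.650528) = 0.3418.

x* = 0.3418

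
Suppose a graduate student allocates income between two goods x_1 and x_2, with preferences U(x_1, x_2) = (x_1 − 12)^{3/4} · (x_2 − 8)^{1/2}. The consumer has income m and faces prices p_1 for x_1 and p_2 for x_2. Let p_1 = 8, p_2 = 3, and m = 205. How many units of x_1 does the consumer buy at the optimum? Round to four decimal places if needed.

MRS = (3/2)·(x_2−8)/(x_1−12). Tangency with p_1/p_2 gives x_2−8 = (2/3)·(p_1/p_2)·(x_1−12).
After buying the subsistence bundle (12, 8), a share 0.6 of the remaining income goes to x_1: x_1* = 12 + 0.6·(m − 12p_1 − 8p_2)/p_1.
Discretionary income = 205 − 12·8 − 8·3 = 85; x_1* = 12 + 0.6·85/8 = 18.375.

x_1* = 18.375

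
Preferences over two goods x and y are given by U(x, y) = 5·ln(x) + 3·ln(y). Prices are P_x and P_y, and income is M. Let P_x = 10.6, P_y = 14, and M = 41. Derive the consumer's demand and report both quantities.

x* = 2.4175, y* = 1.0982

MU_x/MU_y = (5·y)/(3·x); tangency sets this equal to P_x/P_y.
So 5·P_y·y = 3·P_x·x; combined with the budget, a share 0.625 of income goes to x.
Demand: x*(P_x,P_y,M) = 0.625·M/P_x and y* = 0.375·M/P_y.
At P_x=10.6, P_y=14, M=41: x* = 0.625·41/10.6 = 2.4175, y* = 1.0982.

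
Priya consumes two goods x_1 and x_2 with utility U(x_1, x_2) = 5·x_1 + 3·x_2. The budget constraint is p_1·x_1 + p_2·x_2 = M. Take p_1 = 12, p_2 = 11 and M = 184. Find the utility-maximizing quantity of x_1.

x_1* = 15.3333

Linear utility — the consumer picks whichever good has higher MU/price: 5/12 = 0.4167 vs 3/11 = 0.2727.
x_1 gives more utility per dollar, so spend all income on x_1: x_1* = M/p_1, x_2* = 0.
Numerically: x_1* = 15.3333, x_2* = 0.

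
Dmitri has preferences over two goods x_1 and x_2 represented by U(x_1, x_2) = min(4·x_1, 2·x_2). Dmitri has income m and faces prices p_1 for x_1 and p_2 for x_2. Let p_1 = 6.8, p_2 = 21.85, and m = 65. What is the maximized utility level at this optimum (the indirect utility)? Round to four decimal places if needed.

With perfect complements, no substitution: consume in ratio x_1:x_2 = 2:4.
Budget: p_1·x_1 + p_2·2·x_1 = m, so (2·p_1 + 4·p_2)·x_1 = 2·m.
Demand: x_1*(p_1,p_2,m) = 2·m/(2·p_1 + 4·p_2), x_2* = 4·m/(2·p_1 + 4·p_2).
Here 2·6.8 + 4·21.85 = 101, giving x_1* = 1.2871 and x_2* = 2.5743.
Utility at the optimum: U(1.2871, 2.5743) = 5.1485.

V = 5.1485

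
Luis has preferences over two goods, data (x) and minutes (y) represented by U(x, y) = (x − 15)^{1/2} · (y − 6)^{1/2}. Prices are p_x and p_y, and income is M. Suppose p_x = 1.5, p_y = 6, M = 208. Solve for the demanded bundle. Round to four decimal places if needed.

MRS = (y−6)/(x−15). Tangency with p_x/p_y gives y−6 = (p_x/p_y)·(x−15).
Substituting into the budget: x* = 15 + 0.5·(M − 15·p_x − 6·p_y)/p_x, and y* = 6 + 0.5·(…)/p_y.
Discretionary income = 208 − 15·1.5 − 6·6 = 149.5; x* = 15 + 0.5·149.5/1.5 = 64.8333; y* = 6 + 0.5·149.5/6 = 18.4583.

x* = 64.8333, y* = 18.4583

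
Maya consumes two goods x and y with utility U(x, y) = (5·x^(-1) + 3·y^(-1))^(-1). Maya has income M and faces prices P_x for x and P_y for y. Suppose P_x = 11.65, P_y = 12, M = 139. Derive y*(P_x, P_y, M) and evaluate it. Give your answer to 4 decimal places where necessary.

y* = 5.0982

From the CES first-order condition, (5/3)·(y/x)^(2) = P_x/P_y.
Hence y/x = ((3/5)·P_x/P_y)^(1/(2)), i.e. raised to the 0.5 power.
Substitute y = (y/x)·x into the budget: x* = M/(P_x + P_y·(y/x)).
Numerically y/x = 0.763217, so x* = 139/(11.65 + 12·0.763217) = 6.6799 and y* = 0.763217·6.6799 = 5.0982.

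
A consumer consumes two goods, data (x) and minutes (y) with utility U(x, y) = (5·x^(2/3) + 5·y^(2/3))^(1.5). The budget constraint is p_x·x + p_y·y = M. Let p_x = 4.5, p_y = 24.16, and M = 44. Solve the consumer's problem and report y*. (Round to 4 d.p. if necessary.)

y* = 0.0611

From the CES first-order condition, (y/x)^(1/3) = p_x/p_y.
Hence y/x = (p_x/p_y)^(1/(1/3)), i.e. raised to the 3 power.
With the ratio pinned down, the budget gives x* = M/(p_x + p_y·(y/x)) and y* = (y/x)·x*.
Numerically y/x = 0.006462, so x* = 44/(4.5 + 24.16·0.006462) = 9.4499 and y* = 0.006462·9.4499 = 0.0611.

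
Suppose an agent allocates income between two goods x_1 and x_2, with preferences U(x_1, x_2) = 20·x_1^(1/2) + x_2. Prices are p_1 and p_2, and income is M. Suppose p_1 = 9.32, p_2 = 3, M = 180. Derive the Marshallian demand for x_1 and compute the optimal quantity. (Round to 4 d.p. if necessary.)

x_1* = 10.3612

Set MRS = p_1/p_2: 10·x_1^(−1/2) = p_1/p_2.
Thus x_1* = (10·p_2/p_1)² — independent of M — with the rest of income spent on x_2.
Plugging in: x_1* = (10·3/9.32)² = 10.3612.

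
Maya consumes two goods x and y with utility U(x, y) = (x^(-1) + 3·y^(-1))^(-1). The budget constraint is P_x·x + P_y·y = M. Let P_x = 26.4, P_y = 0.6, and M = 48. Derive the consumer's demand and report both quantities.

MRS = MU_x/MU_y = (1/3)·(y/x)^(2). Set equal to P_x/P_y.
Solve for the ratio: y/x = [3·P_x/P_y]^(0.5).
With the ratio pinned down, the budget gives x* = M/(P_x + P_y·(y/x)) and y* = (y/x)·x*.
Numerically y/x = 11.489125, so x* = 48/(26.4 + 0.6·11.489125) = 1.4417 and y* = 11.489125·1.4417 = 16.5641.

x* = 1.4417, y* = 16.5641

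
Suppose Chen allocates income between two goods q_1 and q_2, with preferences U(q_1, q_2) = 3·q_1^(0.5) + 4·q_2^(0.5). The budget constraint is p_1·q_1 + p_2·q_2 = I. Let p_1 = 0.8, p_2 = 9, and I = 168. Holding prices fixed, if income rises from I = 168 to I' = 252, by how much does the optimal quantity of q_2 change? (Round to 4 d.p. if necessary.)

Substitute q_2 = (q_2/q_1)·q_1 into the budget: q_1* = I/(p_1 + p_2·(q_2/q_1)).
Numerically q_2/q_1 = 0.014047, so q_1* = 168/(0.8 + 9·0.014047) = 181.3433 and q_2* = 0.014047·181.3433 = 2.5473.
At I' = 252: q_2* = 3.8209. Change: 3.8209 − 2.5473 = 1.2736.

Δq_2* = 1.2736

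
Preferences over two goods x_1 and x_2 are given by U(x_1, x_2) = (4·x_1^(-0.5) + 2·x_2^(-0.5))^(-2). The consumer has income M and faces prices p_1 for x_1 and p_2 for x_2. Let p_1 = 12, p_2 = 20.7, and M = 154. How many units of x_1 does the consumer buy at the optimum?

MRS = MU_x_1/MU_x_2 = 2·(x_2/x_1)^(1.5). Set equal to p_1/p_2.
Solve for the ratio: x_2/x_1 = [(1/2)·p_1/p_2]^(2/3).
With the ratio pinned down, the budget gives x_1* = M/(p_1 + p_2·(x_2/x_1)) and x_2* = (x_2/x_1)·x_1*.
Numerically x_2/x_1 = 0.43798, so x_1* = 154/(12 + 20.7·0.43798) = 7.3103.

x_1* = 7.3103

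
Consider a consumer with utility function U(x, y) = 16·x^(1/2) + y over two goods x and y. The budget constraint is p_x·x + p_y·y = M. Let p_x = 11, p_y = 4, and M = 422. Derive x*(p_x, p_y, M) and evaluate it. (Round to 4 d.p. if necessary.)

Set MRS = p_x/p_y: 8·x^(−1/2) = p_x/p_y.
Thus x* = (8·p_y/p_x)² — independent of M — with the rest of income spent on y.
Plugging in: x* = (8·4/11)² = 8.4628.

x* = 8.4628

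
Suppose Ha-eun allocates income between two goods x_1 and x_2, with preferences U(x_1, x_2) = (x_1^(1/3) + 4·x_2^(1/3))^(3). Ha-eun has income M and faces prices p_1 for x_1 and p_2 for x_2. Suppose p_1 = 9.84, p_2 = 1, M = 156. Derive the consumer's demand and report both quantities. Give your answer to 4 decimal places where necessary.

MU_x_1 ∝ x_1^(-2/3), MU_x_2 ∝ 4·x_2^(-2/3), so MRS = (1/4)·(x_2/x_1)^(2/3) = p_1/p_2.
Solve for the ratio: x_2/x_1 = [4·p_1/p_2]^(1.5).
Substitute x_2 = (x_2/x_1)·x_1 into the budget: x_1* = M/(p_1 + p_2·(x_2/x_1)).
Numerically x_2/x_1 = 246.934991, so x_1* = 156/(9.84 + 1·246.934991) = 0.6075 and x_2* = 246.934991·0.6075 = 150.0218.

x_1* = 0.6075, x_2* = 150.0218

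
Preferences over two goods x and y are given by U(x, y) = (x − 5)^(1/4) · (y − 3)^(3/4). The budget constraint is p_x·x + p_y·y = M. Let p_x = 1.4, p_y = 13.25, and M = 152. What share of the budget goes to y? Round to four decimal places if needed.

MRS = (1/3)·(y−3)/(x−5). Tangency with p_x/p_y gives y−3 = 3·(p_x/p_y)·(x−5).
After buying the subsistence bundle (5, 3), a share 0.25 of the remaining income goes to x: x* = 5 + 0.25·(M − 5p_x − 3p_y)/p_x.
Discretionary income = 152 − 5·1.4 − 3·13.25 = 105.25; x* = 5 + 0.25·105.25/1.4 = 23.7946; y* = 3 + 0.75·105.25/13.25 = 8.9575.
Expenditure on y: 13.25·8.9575 = 118.6875; share = 0.7808.

share on y = 0.7808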